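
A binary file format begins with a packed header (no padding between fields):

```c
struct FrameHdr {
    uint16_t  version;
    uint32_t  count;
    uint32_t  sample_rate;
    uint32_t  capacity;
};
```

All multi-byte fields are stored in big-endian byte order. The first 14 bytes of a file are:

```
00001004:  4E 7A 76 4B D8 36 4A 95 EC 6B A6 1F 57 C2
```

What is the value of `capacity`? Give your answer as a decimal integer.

`capacity` follows `version` (2 B), `count` (4 B), `sample_rate` (4 B), so it starts at offset 2 + 4 + 4 = 10 and occupies 4 bytes.
Bytes at offsets 10..13: A6 1F 57 C2.
Big-endian: lowest address holds the most-significant byte.
The bytes are already most-significant first: 0xA61F57C2.
0xA61F57C2 = 2787071938.

2787071938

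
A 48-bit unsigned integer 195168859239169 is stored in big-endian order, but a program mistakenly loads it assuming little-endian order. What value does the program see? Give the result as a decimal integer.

1870563803569

195168859239169 in 48-bit hexadecimal is 0xB1814A86B301.
Stored big-endian, the bytes at ascending addresses are B1 81 4A 86 B3 01.
Read back as little-endian, the first byte is least significant, giving 0x01B3864A81B1.
0x01B3864A81B1 = 1870563803569.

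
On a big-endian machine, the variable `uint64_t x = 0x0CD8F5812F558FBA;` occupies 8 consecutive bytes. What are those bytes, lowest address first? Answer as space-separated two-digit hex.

0C D8 F5 81 2F 55 8F BA

Split into bytes (most-significant first): 0C D8 F5 81 2F 55 8F BA.
In big-endian order the high byte comes first in memory.
So the memory order matches the most-significant-first order: 0C D8 F5 81 2F 55 8F BA.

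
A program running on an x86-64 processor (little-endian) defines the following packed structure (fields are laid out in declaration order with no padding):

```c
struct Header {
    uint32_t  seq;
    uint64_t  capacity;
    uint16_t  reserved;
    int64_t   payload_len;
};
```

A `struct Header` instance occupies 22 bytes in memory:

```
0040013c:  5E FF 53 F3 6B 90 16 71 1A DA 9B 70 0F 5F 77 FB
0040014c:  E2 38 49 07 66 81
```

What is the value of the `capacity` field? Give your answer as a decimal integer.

`capacity` follows `seq` (4 bytes), so it starts at byte offset 4 and occupies 8 bytes.
Bytes at offsets 4..11: 6B 90 16 71 1A DA 9B 70.
Little-endian stores the least-significant byte at the lowest address.
Reassemble most-significant byte first: 70 9B DA 1A 71 16 90 6B → 0x709BDA1A7116906B.
0x709BDA1A7116906B = 8114318960739389547.

8114318960739389547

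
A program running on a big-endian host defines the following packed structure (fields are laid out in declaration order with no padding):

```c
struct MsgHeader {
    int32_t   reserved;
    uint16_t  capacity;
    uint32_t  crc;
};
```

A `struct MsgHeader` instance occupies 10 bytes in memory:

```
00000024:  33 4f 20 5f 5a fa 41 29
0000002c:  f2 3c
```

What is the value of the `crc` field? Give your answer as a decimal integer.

1093268028

`crc` follows `reserved` (4 B), `capacity` (2 B), so it starts at offset 4 + 2 = 6 and occupies 4 bytes.
Bytes at offsets 6..9: 41 29 F2 3C.
Big-endian: lowest address holds the most-significant byte.
The bytes are already most-significant first: 0x4129F23C.
0x4129F23C = 1093268028.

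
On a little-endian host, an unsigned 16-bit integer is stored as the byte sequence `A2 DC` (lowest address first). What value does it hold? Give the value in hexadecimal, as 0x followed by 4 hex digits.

0xDCA2

Little-endian: lowest address holds the least-significant byte.
Reassemble most-significant byte first: DC A2 → 0xDCA2.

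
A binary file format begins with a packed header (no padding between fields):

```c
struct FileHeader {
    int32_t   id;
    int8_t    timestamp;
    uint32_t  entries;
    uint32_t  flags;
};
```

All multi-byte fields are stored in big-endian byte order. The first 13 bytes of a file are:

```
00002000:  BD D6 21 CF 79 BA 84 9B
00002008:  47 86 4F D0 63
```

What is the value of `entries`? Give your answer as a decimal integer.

`entries` follows `id` (4 B), `timestamp` (1 B), so it starts at offset 4 + 1 = 5 and occupies 4 bytes.
Bytes at offsets 5..8: BA 84 9B 47.
Big-endian: lowest address holds the most-significant byte.
The bytes are already most-significant first: 0xBA849B47.
0xBA849B47 = 3129252679.

3129252679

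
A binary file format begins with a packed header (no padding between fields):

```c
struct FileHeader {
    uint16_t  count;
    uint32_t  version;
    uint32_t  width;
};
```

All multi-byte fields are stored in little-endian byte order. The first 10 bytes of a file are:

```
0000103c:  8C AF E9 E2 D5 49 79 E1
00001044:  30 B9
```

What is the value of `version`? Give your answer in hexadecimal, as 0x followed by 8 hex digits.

0x49D5E2E9

`version` follows `count` (2 bytes), so it starts at byte offset 2 and occupies 4 bytes.
Bytes at offsets 2..5: E9 E2 D5 49.
Little-endian: lowest address holds the least-significant byte.
Reassemble most-significant byte first: 49 D5 E2 E9 → 0x49D5E2E9.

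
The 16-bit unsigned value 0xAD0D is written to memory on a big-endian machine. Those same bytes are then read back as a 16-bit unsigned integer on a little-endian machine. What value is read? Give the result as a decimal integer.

3501

Stored big-endian, the bytes at ascending addresses are AD 0D.
Read back as little-endian, the first byte is least significant, giving 0x0DAD.
0x0DAD = 3501.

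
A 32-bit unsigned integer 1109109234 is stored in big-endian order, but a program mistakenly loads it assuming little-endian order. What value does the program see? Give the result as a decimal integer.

4071168834

1109109234 in 32-bit hexadecimal is 0x421BA9F2.
Stored big-endian, the bytes at ascending addresses are 42 1B A9 F2.
Read back as little-endian, the first byte is least significant, giving 0xF2A91B42.
0xF2A91B42 = 4071168834.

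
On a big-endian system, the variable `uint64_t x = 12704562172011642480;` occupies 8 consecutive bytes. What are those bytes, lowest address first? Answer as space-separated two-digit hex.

12704562172011642480 in hexadecimal, padded to 64 bits, is 0xB04FABFBD99E7E70.
Split into bytes (most-significant first): B0 4F AB FB D9 9E 7E 70.
In big-endian order the high byte comes first in memory.
So the memory order matches the most-significant-first order: B0 4F AB FB D9 9E 7E 70.

B0 4F AB FB D9 9E 7E 70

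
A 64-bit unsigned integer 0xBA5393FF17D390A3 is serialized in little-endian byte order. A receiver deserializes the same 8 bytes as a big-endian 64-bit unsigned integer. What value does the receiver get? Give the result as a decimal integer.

Stored little-endian, the bytes at ascending addresses are A3 90 D3 17 FF 93 53 BA.
Read back as big-endian, the last byte is least significant, giving 0xA390D317FF9353BA.
0xA390D317FF9353BA = 11786152324854141882.

11786152324854141882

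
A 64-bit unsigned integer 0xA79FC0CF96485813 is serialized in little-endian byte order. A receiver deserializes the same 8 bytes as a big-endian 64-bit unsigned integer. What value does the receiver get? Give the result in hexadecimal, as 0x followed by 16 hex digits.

Stored little-endian, the bytes at ascending addresses are 13 58 48 96 CF C0 9F A7.
Read back as big-endian, the last byte is least significant, giving 0x13584896CFC09FA7.

0x13584896CFC09FA7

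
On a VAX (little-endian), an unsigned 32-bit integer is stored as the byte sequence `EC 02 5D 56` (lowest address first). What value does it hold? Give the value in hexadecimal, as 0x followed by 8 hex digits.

0x565D02EC

Little-endian: lowest address holds the least-significant byte.
Reassemble most-significant byte first: 56 5D 02 EC → 0x565D02EC.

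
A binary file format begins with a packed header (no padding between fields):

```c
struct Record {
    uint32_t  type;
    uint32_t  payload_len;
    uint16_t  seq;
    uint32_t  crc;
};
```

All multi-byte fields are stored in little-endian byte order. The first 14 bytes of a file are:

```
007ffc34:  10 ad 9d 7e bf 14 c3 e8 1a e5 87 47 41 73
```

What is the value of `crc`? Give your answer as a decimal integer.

`crc` follows `type` (4 B), `payload_len` (4 B), `seq` (2 B), so it starts at offset 4 + 4 + 2 = 10 and occupies 4 bytes.
Bytes at offsets 10..13: 87 47 41 73.
Little-endian stores the least-significant byte at the lowest address.
Reassemble most-significant byte first: 73 41 47 87 → 0x73414787.
0x73414787 = 1933657991.

1933657991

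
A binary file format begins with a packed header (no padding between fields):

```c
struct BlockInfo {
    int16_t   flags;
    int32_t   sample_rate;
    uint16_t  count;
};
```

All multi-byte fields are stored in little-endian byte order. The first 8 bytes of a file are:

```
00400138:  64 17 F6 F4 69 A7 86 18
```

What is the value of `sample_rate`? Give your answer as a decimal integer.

-1486228234

`sample_rate` follows `flags` (2 bytes), so it starts at byte offset 2 and occupies 4 bytes.
Bytes at offsets 2..5: F6 F4 69 A7.
Little-endian: lowest address holds the least-significant byte.
Reassemble most-significant byte first: A7 69 F4 F6 → 0xA769F4F6.
Top bit is set, so as a signed 32-bit value this is 0xA769F4F6 − 2^32 = -1486228234.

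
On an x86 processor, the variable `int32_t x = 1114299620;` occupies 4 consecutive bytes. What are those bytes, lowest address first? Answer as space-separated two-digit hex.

1114299620 in hexadecimal, padded to 32 bits, is 0x426ADCE4.
Split into bytes (most-significant first): 42 6A DC E4.
Little-endian stores the least-significant byte at the lowest address.
So at ascending addresses the bytes are E4 DC 6A 42.

E4 DC 6A 42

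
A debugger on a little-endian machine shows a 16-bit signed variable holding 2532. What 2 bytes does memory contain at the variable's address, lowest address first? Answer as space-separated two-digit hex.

2532 in hexadecimal, padded to 16 bits, is 0x09E4.
Split into bytes (most-significant first): 09 E4.
In little-endian order the low byte comes first in memory.
So at ascending addresses the bytes are E4 09.

E4 09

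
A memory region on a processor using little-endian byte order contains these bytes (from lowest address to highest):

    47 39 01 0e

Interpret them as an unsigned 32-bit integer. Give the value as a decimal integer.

In little-endian order the low byte comes first in memory.
Reassemble most-significant byte first: 0E 01 39 47 → 0x0E013947.
0x0E013947 = 234961223.

234961223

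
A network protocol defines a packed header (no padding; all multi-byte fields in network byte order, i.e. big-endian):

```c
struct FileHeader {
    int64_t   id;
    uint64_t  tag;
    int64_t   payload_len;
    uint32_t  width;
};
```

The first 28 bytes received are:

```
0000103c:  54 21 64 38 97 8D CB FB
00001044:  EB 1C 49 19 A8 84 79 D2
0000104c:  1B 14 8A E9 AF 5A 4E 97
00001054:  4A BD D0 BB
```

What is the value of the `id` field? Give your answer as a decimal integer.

6062236767640996859

`id` is the first field, at byte offset 0, occupying 8 bytes.
Bytes at offsets 0..7: 54 21 64 38 97 8D CB FB.
In big-endian order the high byte comes first in memory.
The bytes are already most-significant first: 0x54216438978DCBFB.
0x54216438978DCBFB = 6062236767640996859.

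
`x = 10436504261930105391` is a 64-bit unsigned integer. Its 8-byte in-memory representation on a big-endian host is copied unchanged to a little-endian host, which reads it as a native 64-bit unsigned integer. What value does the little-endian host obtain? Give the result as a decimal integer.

3439116023413462416

10436504261930105391 in 64-bit hexadecimal is 0x90D5E954CD31BA2F.
Stored big-endian, the bytes at ascending addresses are 90 D5 E9 54 CD 31 BA 2F.
Read back as little-endian, the first byte is least significant, giving 0x2FBA31CD54E9D590.
0x2FBA31CD54E9D590 = 3439116023413462416.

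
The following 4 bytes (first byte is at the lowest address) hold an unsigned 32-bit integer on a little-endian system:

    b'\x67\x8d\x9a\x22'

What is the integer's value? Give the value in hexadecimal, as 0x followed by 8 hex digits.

In little-endian order the low byte comes first in memory.
Reassemble most-significant byte first: 22 9A 8D 67 → 0x229A8D67.

0x229A8D67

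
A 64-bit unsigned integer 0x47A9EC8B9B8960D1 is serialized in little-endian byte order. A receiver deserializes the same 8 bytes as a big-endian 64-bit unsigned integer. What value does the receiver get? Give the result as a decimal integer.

15087210052851640647

Stored little-endian, the bytes at ascending addresses are D1 60 89 9B 8B EC A9 47.
Read back as big-endian, the last byte is least significant, giving 0xD160899B8BECA947.
0xD160899B8BECA947 = 15087210052851640647.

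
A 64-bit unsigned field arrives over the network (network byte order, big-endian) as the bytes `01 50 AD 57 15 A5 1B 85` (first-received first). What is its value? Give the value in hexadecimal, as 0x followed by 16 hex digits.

0x0150AD5715A51B85

In big-endian order the high byte comes first in memory.
The bytes are already most-significant first: 0x0150AD5715A51B85.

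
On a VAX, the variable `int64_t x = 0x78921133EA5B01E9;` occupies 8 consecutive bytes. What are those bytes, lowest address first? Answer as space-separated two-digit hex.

Split into bytes (most-significant first): 78 92 11 33 EA 5B 01 E9.
In little-endian order the low byte comes first in memory.
So at ascending addresses the bytes are E9 01 5B EA 33 11 92 78.

E9 01 5B EA 33 11 92 78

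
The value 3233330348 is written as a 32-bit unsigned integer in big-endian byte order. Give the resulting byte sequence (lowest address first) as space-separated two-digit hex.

C0 B8 B4 AC

3233330348 in hexadecimal, padded to 32 bits, is 0xC0B8B4AC.
Split into bytes (most-significant first): C0 B8 B4 AC.
Big-endian: lowest address holds the most-significant byte.
So the memory order matches the most-significant-first order: C0 B8 B4 AC.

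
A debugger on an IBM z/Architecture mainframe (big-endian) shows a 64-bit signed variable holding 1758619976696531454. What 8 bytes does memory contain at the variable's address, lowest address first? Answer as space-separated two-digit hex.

18 67 DF 8D 1D E7 09 FE

1758619976696531454 in hexadecimal, padded to 64 bits, is 0x1867DF8D1DE709FE.
Split into bytes (most-significant first): 18 67 DF 8D 1D E7 09 FE.
In big-endian order the high byte comes first in memory.
So the memory order matches the most-significant-first order: 18 67 DF 8D 1D E7 09 FE.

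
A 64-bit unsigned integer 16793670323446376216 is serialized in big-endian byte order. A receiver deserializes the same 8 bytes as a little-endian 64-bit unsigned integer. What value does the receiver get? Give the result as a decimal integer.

16793670323446376216 in 64-bit hexadecimal is 0xE90F1A2EB80A6718.
Stored big-endian, the bytes at ascending addresses are E9 0F 1A 2E B8 0A 67 18.
Read back as little-endian, the first byte is least significant, giving 0x18670AB82E1A0FE9.
0x18670AB82E1A0FE9 = 1758385965675188201.

1758385965675188201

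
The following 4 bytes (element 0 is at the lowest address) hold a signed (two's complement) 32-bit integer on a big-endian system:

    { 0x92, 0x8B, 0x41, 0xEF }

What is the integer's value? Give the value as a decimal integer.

Big-endian stores the most-significant byte at the lowest address.
The bytes are already most-significant first: 0x928B41EF.
Top bit is set, so as a signed 32-bit value this is 0x928B41EF − 2^32 = -1836367377.

-1836367377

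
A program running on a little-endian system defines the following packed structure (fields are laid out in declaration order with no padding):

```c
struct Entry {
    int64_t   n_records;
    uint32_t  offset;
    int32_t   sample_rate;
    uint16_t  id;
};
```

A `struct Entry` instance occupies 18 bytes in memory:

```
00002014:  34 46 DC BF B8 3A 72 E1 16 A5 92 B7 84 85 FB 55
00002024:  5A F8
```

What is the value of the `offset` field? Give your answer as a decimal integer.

`offset` follows `n_records` (8 bytes), so it starts at byte offset 8 and occupies 4 bytes.
Bytes at offsets 8..11: 16 A5 92 B7.
Little-endian stores the least-significant byte at the lowest address.
Reassemble most-significant byte first: B7 92 A5 16 → 0xB792A516.
0xB792A516 = 3079841046.

3079841046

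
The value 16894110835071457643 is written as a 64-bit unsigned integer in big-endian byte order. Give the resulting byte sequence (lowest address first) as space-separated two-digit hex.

EA 73 F0 4B B0 83 19 6B

16894110835071457643 in hexadecimal, padded to 64 bits, is 0xEA73F04BB083196B.
Split into bytes (most-significant first): EA 73 F0 4B B0 83 19 6B.
In big-endian order the high byte comes first in memory.
So the memory order matches the most-significant-first order: EA 73 F0 4B B0 83 19 6B.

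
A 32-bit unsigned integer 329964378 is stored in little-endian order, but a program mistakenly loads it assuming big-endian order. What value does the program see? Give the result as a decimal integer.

1524345363

329964378 in 32-bit hexadecimal is 0x13AADB5A.
Stored little-endian, the bytes at ascending addresses are 5A DB AA 13.
Read back as big-endian, the last byte is least significant, giving 0x5ADBAA13.
0x5ADBAA13 = 1524345363.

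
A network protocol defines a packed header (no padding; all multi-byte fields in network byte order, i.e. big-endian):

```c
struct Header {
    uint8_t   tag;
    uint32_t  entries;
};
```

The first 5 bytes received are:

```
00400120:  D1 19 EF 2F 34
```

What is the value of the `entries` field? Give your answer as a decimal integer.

435105588

`entries` follows `tag` (1 byte), so it starts at byte offset 1 and occupies 4 bytes.
Bytes at offsets 1..4: 19 EF 2F 34.
Big-endian stores the most-significant byte at the lowest address.
The bytes are already most-significant first: 0x19EF2F34.
0x19EF2F34 = 435105588.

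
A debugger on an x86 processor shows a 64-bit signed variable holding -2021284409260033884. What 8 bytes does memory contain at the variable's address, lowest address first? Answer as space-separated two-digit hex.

A4 38 05 FC 89 F4 F2 E3

Two's complement of -2021284409260033884 in 64 bits: 2021284409260033884 = 0x1C0D0B7603FAC75C; invert → 0xE3F2F489FC0538A3; add 1 → 0xE3F2F489FC0538A4.
Split into bytes (most-significant first): E3 F2 F4 89 FC 05 38 A4.
Little-endian stores the least-significant byte at the lowest address.
So at ascending addresses the bytes are A4 38 05 FC 89 F4 F2 E3.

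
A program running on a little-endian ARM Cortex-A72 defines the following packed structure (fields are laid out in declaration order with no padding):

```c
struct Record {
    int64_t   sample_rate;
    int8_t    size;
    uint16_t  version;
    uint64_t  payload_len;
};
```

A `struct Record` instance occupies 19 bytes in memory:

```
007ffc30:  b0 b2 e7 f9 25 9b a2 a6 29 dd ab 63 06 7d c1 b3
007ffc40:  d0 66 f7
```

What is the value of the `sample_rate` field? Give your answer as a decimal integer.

`sample_rate` is the first field, at byte offset 0, occupying 8 bytes.
Bytes at offsets 0..7: B0 B2 E7 F9 25 9B A2 A6.
In little-endian order the low byte comes first in memory.
Reassemble most-significant byte first: A6 A2 9B 25 F9 E7 B2 B0 → 0xA6A29B25F9E7B2B0.
Top bit is set, so as a signed 64-bit value this is 0xA6A29B25F9E7B2B0 − 2^64 = -6439413929777581392.

-6439413929777581392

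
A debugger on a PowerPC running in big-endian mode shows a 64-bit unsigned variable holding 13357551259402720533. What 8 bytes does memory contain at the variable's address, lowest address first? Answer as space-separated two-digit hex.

B9 5F 8E 19 5D C5 55 15

13357551259402720533 in hexadecimal, padded to 64 bits, is 0xB95F8E195DC55515.
Split into bytes (most-significant first): B9 5F 8E 19 5D C5 55 15.
Big-endian: lowest address holds the most-significant byte.
So the memory order matches the most-significant-first order: B9 5F 8E 19 5D C5 55 15.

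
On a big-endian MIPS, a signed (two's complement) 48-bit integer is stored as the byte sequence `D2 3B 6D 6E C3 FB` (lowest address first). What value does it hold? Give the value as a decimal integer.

-50322295831557

Big-endian: lowest address holds the most-significant byte.
The bytes are already most-significant first: 0xD23B6D6EC3FB.
Top bit is set, so as a signed 48-bit value this is 0xD23B6D6EC3FB − 2^48 = -50322295831557.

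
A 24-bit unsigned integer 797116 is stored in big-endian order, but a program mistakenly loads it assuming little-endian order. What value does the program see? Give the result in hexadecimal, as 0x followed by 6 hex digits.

0xBC290C

797116 in 24-bit hexadecimal is 0x0C29BC.
Stored big-endian, the bytes at ascending addresses are 0C 29 BC.
Read back as little-endian, the first byte is least significant, giving 0xBC290C.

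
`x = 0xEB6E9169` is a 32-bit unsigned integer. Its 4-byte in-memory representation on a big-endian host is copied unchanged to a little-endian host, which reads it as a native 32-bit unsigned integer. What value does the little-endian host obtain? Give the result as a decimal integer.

Stored big-endian, the bytes at ascending addresses are EB 6E 91 69.
Read back as little-endian, the first byte is least significant, giving 0x69916EEB.
0x69916EEB = 1771138795.

1771138795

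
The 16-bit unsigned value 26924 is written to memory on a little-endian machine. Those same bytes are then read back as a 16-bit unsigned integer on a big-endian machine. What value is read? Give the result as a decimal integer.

11369

26924 in 16-bit hexadecimal is 0x692C.
Stored little-endian, the bytes at ascending addresses are 2C 69.
Read back as big-endian, the last byte is least significant, giving 0x2C69.
0x2C69 = 11369.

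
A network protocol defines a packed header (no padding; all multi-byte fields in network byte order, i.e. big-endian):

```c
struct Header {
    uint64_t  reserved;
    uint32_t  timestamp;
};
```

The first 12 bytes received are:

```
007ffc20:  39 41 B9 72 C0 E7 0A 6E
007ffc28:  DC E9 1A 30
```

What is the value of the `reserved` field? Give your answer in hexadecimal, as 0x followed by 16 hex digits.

`reserved` is the first field, at byte offset 0, occupying 8 bytes.
Bytes at offsets 0..7: 39 41 B9 72 C0 E7 0A 6E.
In big-endian order the high byte comes first in memory.
The bytes are already most-significant first: 0x3941B972C0E70A6E.

0x3941B972C0E70A6E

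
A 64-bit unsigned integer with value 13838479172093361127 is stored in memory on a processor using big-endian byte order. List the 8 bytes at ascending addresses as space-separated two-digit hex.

C0 0C 27 7C D4 44 3B E7

13838479172093361127 in hexadecimal, padded to 64 bits, is 0xC00C277CD4443BE7.
Split into bytes (most-significant first): C0 0C 27 7C D4 44 3B E7.
Big-endian: lowest address holds the most-significant byte.
So the memory order matches the most-significant-first order: C0 0C 27 7C D4 44 3B E7.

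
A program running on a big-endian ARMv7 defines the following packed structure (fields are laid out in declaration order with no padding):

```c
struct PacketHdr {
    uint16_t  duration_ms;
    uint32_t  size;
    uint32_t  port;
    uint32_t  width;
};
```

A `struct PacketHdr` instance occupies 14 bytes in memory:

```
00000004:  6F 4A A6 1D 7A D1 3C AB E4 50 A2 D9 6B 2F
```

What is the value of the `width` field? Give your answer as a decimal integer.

2732157743

`width` follows `duration_ms` (2 B), `size` (4 B), `port` (4 B), so it starts at offset 2 + 4 + 4 = 10 and occupies 4 bytes.
Bytes at offsets 10..13: A2 D9 6B 2F.
Big-endian stores the most-significant byte at the lowest address.
The bytes are already most-significant first: 0xA2D96B2F.
0xA2D96B2F = 2732157743.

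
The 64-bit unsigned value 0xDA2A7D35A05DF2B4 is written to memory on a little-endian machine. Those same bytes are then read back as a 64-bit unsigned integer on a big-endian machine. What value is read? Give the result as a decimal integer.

13038586813864553178

Stored little-endian, the bytes at ascending addresses are B4 F2 5D A0 35 7D 2A DA.
Read back as big-endian, the last byte is least significant, giving 0xB4F25DA0357D2ADA.
0xB4F25DA0357D2ADA = 13038586813864553178.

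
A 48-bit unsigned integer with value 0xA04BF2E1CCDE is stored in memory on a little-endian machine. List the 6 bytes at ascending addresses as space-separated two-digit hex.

Split into bytes (most-significant first): A0 4B F2 E1 CC DE.
Little-endian stores the least-significant byte at the lowest address.
So at ascending addresses the bytes are DE CC E1 F2 4B A0.

DE CC E1 F2 4B A0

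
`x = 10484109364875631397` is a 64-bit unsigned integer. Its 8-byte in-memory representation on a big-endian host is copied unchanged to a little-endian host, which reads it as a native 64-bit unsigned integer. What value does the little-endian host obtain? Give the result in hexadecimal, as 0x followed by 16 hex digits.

0x251BC28FEB097F91

10484109364875631397 in 64-bit hexadecimal is 0x917F09EB8FC21B25.
Stored big-endian, the bytes at ascending addresses are 91 7F 09 EB 8F C2 1B 25.
Read back as little-endian, the first byte is least significant, giving 0x251BC28FEB097F91.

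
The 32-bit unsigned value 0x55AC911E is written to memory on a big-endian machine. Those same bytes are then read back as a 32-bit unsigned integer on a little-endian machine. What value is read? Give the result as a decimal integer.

Stored big-endian, the bytes at ascending addresses are 55 AC 91 1E.
Read back as little-endian, the first byte is least significant, giving 0x1E91AC55.
0x1E91AC55 = 512863317.

512863317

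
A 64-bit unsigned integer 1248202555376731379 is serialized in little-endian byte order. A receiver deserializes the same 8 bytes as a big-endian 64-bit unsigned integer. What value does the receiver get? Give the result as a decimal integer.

1248202555376731379 in 64-bit hexadecimal is 0x1152819C60F704F3.
Stored little-endian, the bytes at ascending addresses are F3 04 F7 60 9C 81 52 11.
Read back as big-endian, the last byte is least significant, giving 0xF304F7609C815211.
0xF304F7609C815211 = 17511393245437973009.

17511393245437973009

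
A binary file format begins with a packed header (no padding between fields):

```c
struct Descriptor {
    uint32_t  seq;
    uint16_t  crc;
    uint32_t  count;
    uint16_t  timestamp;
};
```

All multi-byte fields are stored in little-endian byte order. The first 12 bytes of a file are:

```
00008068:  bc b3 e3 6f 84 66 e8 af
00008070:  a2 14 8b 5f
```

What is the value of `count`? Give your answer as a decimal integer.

346206184

`count` follows `seq` (4 B), `crc` (2 B), so it starts at offset 4 + 2 = 6 and occupies 4 bytes.
Bytes at offsets 6..9: E8 AF A2 14.
In little-endian order the low byte comes first in memory.
Reassemble most-significant byte first: 14 A2 AF E8 → 0x14A2AFE8.
0x14A2AFE8 = 346206184.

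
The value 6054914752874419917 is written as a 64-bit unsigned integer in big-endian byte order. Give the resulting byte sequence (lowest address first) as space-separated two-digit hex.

6054914752874419917 in hexadecimal, padded to 64 bits, is 0x540760E32E5A16CD.
Split into bytes (most-significant first): 54 07 60 E3 2E 5A 16 CD.
Big-endian stores the most-significant byte at the lowest address.
So the memory order matches the most-significant-first order: 54 07 60 E3 2E 5A 16 CD.

54 07 60 E3 2E 5A 16 CD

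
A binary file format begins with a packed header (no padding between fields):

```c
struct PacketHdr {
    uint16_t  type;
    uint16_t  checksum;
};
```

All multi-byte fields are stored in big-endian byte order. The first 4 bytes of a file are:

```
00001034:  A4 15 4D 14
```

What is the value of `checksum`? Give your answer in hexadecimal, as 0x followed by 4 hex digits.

0x4D14

`checksum` follows `type` (2 bytes), so it starts at byte offset 2 and occupies 2 bytes.
Bytes at offsets 2..3: 4D 14.
Big-endian: lowest address holds the most-significant byte.
The bytes are already most-significant first: 0x4D14.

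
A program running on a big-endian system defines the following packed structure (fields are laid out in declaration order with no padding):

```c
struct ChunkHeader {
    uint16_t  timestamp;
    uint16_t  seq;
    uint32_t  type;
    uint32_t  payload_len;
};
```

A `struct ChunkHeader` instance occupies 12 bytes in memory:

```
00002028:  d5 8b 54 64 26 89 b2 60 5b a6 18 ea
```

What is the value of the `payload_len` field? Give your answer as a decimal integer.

1537612010

`payload_len` follows `timestamp` (2 B), `seq` (2 B), `type` (4 B), so it starts at offset 2 + 2 + 4 = 8 and occupies 4 bytes.
Bytes at offsets 8..11: 5B A6 18 EA.
In big-endian order the high byte comes first in memory.
The bytes are already most-significant first: 0x5BA618EA.
0x5BA618EA = 1537612010.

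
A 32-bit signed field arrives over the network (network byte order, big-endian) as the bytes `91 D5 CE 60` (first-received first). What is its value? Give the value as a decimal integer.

-1848258976

Big-endian stores the most-significant byte at the lowest address.
The bytes are already most-significant first: 0x91D5CE60.
Top bit is set, so as a signed 32-bit value this is 0x91D5CE60 − 2^32 = -1848258976.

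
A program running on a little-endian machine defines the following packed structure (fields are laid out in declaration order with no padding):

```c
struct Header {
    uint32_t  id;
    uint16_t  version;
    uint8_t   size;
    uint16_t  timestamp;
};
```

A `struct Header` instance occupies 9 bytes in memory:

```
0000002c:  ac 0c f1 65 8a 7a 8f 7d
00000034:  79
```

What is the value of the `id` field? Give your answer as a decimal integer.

1710296236

`id` is the first field, at byte offset 0, occupying 4 bytes.
Bytes at offsets 0..3: AC 0C F1 65.
Little-endian: lowest address holds the least-significant byte.
Reassemble most-significant byte first: 65 F1 0C AC → 0x65F10CAC.
0x65F10CAC = 1710296236.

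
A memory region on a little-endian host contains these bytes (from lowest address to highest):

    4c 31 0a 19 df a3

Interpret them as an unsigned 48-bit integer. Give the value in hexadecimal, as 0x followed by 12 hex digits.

In little-endian order the low byte comes first in memory.
Reassemble most-significant byte first: A3 DF 19 0A 31 4C → 0xA3DF190A314C.

0xA3DF190A314C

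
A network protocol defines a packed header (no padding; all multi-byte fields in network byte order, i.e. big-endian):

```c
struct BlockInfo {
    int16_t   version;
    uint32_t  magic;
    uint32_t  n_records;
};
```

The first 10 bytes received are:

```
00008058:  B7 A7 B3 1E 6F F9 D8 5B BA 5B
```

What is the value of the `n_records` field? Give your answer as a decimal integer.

`n_records` follows `version` (2 B), `magic` (4 B), so it starts at offset 2 + 4 = 6 and occupies 4 bytes.
Bytes at offsets 6..9: D8 5B BA 5B.
Big-endian: lowest address holds the most-significant byte.
The bytes are already most-significant first: 0xD85BBA5B.
0xD85BBA5B = 3629890139.

3629890139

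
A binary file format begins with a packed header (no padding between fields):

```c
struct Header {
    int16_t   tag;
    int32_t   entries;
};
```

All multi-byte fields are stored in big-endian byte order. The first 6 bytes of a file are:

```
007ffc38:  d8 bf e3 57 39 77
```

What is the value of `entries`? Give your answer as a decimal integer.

-480822921

`entries` follows `tag` (2 bytes), so it starts at byte offset 2 and occupies 4 bytes.
Bytes at offsets 2..5: E3 57 39 77.
In big-endian order the high byte comes first in memory.
The bytes are already most-significant first: 0xE3573977.
Top bit is set, so as a signed 32-bit value this is 0xE3573977 − 2^32 = -480822921.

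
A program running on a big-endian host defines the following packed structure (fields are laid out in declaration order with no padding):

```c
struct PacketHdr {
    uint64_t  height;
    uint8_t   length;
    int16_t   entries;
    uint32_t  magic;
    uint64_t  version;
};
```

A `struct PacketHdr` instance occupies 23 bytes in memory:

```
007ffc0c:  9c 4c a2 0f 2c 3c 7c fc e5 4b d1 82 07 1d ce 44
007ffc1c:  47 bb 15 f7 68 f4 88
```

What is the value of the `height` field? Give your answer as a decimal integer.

`height` is the first field, at byte offset 0, occupying 8 bytes.
Bytes at offsets 0..7: 9C 4C A2 0F 2C 3C 7C FC.
Big-endian: lowest address holds the most-significant byte.
The bytes are already most-significant first: 0x9C4CA20F2C3C7CFC.
0x9C4CA20F2C3C7CFC = 11262554954197138684.

11262554954197138684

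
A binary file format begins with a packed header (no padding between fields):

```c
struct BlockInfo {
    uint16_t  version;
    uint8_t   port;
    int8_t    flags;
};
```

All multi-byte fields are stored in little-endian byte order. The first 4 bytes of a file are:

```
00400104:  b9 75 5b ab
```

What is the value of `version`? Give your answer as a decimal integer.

30137

`version` is the first field, at byte offset 0, occupying 2 bytes.
Bytes at offsets 0..1: B9 75.
In little-endian order the low byte comes first in memory.
Reassemble most-significant byte first: 75 B9 → 0x75B9.
0x75B9 = 30137.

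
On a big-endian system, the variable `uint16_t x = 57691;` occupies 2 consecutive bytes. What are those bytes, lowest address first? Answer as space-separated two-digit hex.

E1 5B

57691 in hexadecimal, padded to 16 bits, is 0xE15B.
Split into bytes (most-significant first): E1 5B.
In big-endian order the high byte comes first in memory.
So the memory order matches the most-significant-first order: E1 5B.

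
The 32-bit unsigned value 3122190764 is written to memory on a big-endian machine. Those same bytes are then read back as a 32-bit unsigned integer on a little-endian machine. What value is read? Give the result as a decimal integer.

3122190764 in 32-bit hexadecimal is 0xBA18D9AC.
Stored big-endian, the bytes at ascending addresses are BA 18 D9 AC.
Read back as little-endian, the first byte is least significant, giving 0xACD918BA.
0xACD918BA = 2899908794.

2899908794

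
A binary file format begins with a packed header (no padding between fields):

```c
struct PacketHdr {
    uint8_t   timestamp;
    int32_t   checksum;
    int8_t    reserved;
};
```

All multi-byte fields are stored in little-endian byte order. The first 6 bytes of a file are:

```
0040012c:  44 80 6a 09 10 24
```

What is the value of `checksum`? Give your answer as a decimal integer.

269052544

`checksum` follows `timestamp` (1 byte), so it starts at byte offset 1 and occupies 4 bytes.
Bytes at offsets 1..4: 80 6A 09 10.
Little-endian: lowest address holds the least-significant byte.
Reassemble most-significant byte first: 10 09 6A 80 → 0x10096A80.
0x10096A80 = 269052544.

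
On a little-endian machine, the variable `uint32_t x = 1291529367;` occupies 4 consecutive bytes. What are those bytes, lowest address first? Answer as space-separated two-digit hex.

1291529367 in hexadecimal, padded to 32 bits, is 0x4CFB2C97.
Split into bytes (most-significant first): 4C FB 2C 97.
Little-endian stores the least-significant byte at the lowest address.
So at ascending addresses the bytes are 97 2C FB 4C.

97 2C FB 4C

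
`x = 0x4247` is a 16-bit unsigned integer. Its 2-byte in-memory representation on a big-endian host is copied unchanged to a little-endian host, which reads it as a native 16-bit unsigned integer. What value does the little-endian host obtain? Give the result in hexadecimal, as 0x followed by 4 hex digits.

Stored big-endian, the bytes at ascending addresses are 42 47.
Read back as little-endian, the first byte is least significant, giving 0x4742.

0x4742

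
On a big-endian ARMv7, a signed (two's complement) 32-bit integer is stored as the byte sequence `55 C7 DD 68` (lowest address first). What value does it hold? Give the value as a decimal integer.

Big-endian: lowest address holds the most-significant byte.
The bytes are already most-significant first: 0x55C7DD68.
0x55C7DD68 = 1439161704.

1439161704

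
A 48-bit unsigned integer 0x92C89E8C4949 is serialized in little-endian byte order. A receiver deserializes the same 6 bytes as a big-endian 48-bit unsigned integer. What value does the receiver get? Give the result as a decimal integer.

Stored little-endian, the bytes at ascending addresses are 49 49 8C 9E C8 92.
Read back as big-endian, the last byte is least significant, giving 0x49498C9EC892.
0x49498C9EC892 = 80580240656530.

80580240656530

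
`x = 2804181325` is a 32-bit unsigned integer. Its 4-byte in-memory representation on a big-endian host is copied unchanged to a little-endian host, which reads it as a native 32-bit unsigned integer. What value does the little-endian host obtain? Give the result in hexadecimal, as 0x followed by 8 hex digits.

0x4D6924A7

2804181325 in 32-bit hexadecimal is 0xA724694D.
Stored big-endian, the bytes at ascending addresses are A7 24 69 4D.
Read back as little-endian, the first byte is least significant, giving 0x4D6924A7.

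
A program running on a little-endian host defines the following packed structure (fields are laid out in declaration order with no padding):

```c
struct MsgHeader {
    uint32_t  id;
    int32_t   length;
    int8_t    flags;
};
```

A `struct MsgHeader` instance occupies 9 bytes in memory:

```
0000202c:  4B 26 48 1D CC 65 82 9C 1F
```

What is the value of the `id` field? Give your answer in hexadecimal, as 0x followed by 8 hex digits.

`id` is the first field, at byte offset 0, occupying 4 bytes.
Bytes at offsets 0..3: 4B 26 48 1D.
Little-endian stores the least-significant byte at the lowest address.
Reassemble most-significant byte first: 1D 48 26 4B → 0x1D48264B.

0x1D48264B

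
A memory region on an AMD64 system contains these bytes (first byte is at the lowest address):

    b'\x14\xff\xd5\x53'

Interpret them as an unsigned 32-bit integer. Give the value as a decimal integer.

1406533396

Little-endian: lowest address holds the least-significant byte.
Reassemble most-significant byte first: 53 D5 FF 14 → 0x53D5FF14.
0x53D5FF14 = 1406533396.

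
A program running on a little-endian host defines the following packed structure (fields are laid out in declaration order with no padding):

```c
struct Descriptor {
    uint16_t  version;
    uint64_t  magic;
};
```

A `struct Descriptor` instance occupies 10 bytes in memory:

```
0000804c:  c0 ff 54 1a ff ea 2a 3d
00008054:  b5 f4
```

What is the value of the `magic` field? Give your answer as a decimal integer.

17633067170579552852

`magic` follows `version` (2 bytes), so it starts at byte offset 2 and occupies 8 bytes.
Bytes at offsets 2..9: 54 1A FF EA 2A 3D B5 F4.
In little-endian order the low byte comes first in memory.
Reassemble most-significant byte first: F4 B5 3D 2A EA FF 1A 54 → 0xF4B53D2AEAFF1A54.
0xF4B53D2AEAFF1A54 = 17633067170579552852.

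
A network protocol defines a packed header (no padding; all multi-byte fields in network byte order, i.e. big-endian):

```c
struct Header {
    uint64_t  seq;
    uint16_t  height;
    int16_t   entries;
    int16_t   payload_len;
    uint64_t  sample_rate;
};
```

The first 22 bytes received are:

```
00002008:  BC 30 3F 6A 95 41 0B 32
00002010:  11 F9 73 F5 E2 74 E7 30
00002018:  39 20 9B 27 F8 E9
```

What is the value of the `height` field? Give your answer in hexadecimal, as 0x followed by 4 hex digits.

0x11F9

`height` follows `seq` (8 bytes), so it starts at byte offset 8 and occupies 2 bytes.
Bytes at offsets 8..9: 11 F9.
In big-endian order the high byte comes first in memory.
The bytes are already most-significant first: 0x11F9.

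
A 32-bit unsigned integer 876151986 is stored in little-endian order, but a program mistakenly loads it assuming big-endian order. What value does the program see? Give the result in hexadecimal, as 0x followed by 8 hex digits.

876151986 in 32-bit hexadecimal is 0x343904B2.
Stored little-endian, the bytes at ascending addresses are B2 04 39 34.
Read back as big-endian, the last byte is least significant, giving 0xB2043934.

0xB2043934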